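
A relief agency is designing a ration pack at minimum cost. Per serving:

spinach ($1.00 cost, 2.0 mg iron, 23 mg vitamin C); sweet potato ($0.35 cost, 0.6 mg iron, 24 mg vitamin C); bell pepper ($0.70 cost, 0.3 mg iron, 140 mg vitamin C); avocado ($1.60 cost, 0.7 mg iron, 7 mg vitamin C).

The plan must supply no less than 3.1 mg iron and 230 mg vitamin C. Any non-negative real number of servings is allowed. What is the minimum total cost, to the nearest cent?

spinach only: max(3.1/2.0, 230/23) = 10 servings → $10.00.
sweet potato only: max(3.1/0.6, 230/24) = 9.583 servings → $3.35.
bell pepper only: max(3.1/0.3, 230/140) = 10.33 servings → $7.23.
avocado only: max(3.1/0.7, 230/7) = 32.86 servings → $52.57.
spinach + sweet potato with both targets exact would need a negative amount; discard.
spinach + bell pepper with both tight: 1.337 servings and 1.423 servings → $2.33.
spinach + avocado: intersection lies outside the first quadrant.
sweet potato + bell pepper with both tight: 4.753 servings and 0.8281 servings → $2.24.
sweet potato + avocado with both targets exact would need a negative amount; discard.
bell pepper + avocado with both tight: 1.453 servings and 3.806 servings → $7.11.
So the least-cost plan costs $2.24.

$2.24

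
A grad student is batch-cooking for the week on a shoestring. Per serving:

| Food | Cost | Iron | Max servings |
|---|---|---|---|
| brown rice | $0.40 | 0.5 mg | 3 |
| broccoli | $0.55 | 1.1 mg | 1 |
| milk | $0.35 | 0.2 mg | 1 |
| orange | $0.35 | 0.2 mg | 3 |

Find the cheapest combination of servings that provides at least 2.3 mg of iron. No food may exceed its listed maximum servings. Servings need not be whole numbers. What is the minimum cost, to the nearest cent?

Cost per mg of iron: broccoli $0.5000, brown rice $0.8000, milk $1.7500, orange $1.7500.
Take 1 serving of broccoli: +1.1 mg iron for $0.55 (total $0.55, still need 1.2 mg).
Take 2.4 servings of brown rice: +1.2 mg iron for $0.96 (total $1.51, still need 0.0 mg).
Greedy by cheapest-per-mg is optimal for a single linear constraint, so the minimum cost is $1.51.

$1.51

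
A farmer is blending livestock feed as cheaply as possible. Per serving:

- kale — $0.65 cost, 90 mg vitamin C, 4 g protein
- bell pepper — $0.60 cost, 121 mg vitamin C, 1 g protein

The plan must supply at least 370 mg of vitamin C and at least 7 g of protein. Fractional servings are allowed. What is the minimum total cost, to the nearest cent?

$2.08

kale only: max(370/90, 7/4) = 4.111 servings → $2.67.
bell pepper only: max(370/121, 7/1) = 7 servings → $4.20.
kale + bell pepper with both tight: 1.211 servings and 2.157 servings → $2.08.
The minimum over all feasible corners is $2.08.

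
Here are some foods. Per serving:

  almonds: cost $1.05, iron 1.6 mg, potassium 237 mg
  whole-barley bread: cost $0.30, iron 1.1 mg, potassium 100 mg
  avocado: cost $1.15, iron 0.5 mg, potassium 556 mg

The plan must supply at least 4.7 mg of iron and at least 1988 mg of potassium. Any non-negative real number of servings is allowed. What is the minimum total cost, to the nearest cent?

An LP optimum is at a vertex; with two nutrient constraints at most two foods are used. Check each candidate.
almonds only: max(4.7/1.6, 1988/237) = 8.388 servings → $8.81.
whole-barley bread only: max(4.7/1.1, 1988/100) = 19.88 servings → $5.96.
avocado only: max(4.7/0.5, 1988/556) = 9.4 servings → $10.81.
almonds + whole-barley bread: the both-tight solution has a negative serving — not a feasible corner.
almonds + avocado with both tight: 2.1 servings and 2.68 servings → $5.29.
whole-barley bread + avocado with both tight: 2.883 servings and 3.057 servings → $4.38.
The minimum over all feasible corners is $4.38.

$4.38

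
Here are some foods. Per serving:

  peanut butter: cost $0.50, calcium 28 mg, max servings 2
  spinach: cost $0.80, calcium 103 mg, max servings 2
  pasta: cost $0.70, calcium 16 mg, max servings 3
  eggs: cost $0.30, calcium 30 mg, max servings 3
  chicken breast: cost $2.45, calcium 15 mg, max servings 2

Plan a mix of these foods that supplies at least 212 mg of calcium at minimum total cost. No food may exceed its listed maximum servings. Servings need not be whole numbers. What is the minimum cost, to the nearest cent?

$1.66

Cost per mg of calcium: spinach $0.0078, eggs $0.0100, peanut butter $0.0179, pasta $0.0437, chicken breast $0.1633.
Take 2 servings of spinach: +206.0 mg calcium for $1.60 (total $1.60, still need 6.0 mg).
Take 0.2 servings of eggs: +6.0 mg calcium for $0.06 (total $1.66, still need 0.0 mg).
Greedy by cheapest-per-mg is optimal for a single linear constraint, so the minimum cost is $1.66.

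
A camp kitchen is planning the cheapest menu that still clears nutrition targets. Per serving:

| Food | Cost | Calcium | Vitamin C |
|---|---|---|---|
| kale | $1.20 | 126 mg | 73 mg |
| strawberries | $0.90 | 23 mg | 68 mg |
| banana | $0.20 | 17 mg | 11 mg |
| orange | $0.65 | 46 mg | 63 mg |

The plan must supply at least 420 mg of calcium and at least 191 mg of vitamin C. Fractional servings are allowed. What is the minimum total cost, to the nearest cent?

An LP optimum is at a vertex; with two nutrient constraints at most two foods are used. Check each candidate.
kale only: max(420/126, 191/73) = 3.333 servings → $4.00.
strawberries only: max(420/23, 191/68) = 18.26 servings → $16.43.
banana only: max(420/17, 191/11) = 24.71 servings → $4.94.
orange only: max(420/46, 191/63) = 9.13 servings → $5.93.
kale + strawberries: the both-tight solution has a negative serving — not a feasible corner.
kale + banana: intersection lies outside the first quadrant.
kale + orange: intersection lies outside the first quadrant.
strawberries + banana: the both-tight solution has a negative serving — not a feasible corner.
strawberries + orange: intersection lies outside the first quadrant.
banana + orange: the both-tight solution has a negative serving — not a feasible corner.
So the least-cost plan costs $4.00.

$4.00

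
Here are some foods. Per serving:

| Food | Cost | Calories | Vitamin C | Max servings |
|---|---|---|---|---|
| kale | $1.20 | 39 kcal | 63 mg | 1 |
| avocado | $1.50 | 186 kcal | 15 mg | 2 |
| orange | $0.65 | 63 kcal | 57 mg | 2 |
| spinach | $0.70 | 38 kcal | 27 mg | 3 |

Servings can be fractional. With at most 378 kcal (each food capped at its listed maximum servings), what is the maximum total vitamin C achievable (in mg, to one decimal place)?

Vitamin C per kcal: kale 1.615, orange 0.9048, spinach 0.7105, avocado 0.08065.
Take 1 serving of kale: uses 39 kcal, +63.0 mg vitamin C (running total 63.0 mg).
Take 2 servings of orange: uses 126 kcal, +114.0 mg vitamin C (running total 177.0 mg).
Take 3 servings of spinach: uses 114 kcal, +81.0 mg vitamin C (running total 258.0 mg).
Take 0.5323 servings of avocado: uses 99 kcal, +8.0 mg vitamin C (running total 266.0 mg).
Greedy by best ratio exhausts the calories allowance optimally: 266.0 mg.

266.0 mg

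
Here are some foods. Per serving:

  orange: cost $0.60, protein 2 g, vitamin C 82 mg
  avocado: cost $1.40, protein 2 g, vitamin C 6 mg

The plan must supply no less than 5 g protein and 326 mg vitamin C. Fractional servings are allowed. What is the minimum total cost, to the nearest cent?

orange only: max(5/2, 326/82) = 3.976 servings → $2.39.
avocado only: max(5/2, 326/6) = 54.33 servings → $76.07.
orange + avocado: intersection lies outside the first quadrant.
Cheapest feasible corner: $2.39.

$2.39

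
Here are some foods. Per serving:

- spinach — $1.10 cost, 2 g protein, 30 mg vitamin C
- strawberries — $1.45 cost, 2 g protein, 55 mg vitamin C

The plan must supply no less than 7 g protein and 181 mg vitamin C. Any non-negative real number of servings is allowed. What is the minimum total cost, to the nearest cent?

$4.91

spinach only: max(7/2, 181/30) = 6.033 servings → $6.64.
strawberries only: max(7/2, 181/55) = 3.5 servings → $5.08.
spinach + strawberries with both tight: 0.46 servings and 3.04 servings → $4.91.
The minimum over all feasible corners is $4.91.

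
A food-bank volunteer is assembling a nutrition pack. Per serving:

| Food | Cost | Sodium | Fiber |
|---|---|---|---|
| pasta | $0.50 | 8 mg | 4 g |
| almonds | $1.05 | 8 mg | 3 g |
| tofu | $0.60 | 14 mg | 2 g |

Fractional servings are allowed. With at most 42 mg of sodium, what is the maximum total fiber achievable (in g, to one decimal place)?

Fiber per mg sodium: pasta 0.5, almonds 0.375, tofu 0.1429.
With no serving limits, spend the whole sodium allowance on pasta: 42 mg / 8 mg × 4 g = 21.0 g.

21.0 g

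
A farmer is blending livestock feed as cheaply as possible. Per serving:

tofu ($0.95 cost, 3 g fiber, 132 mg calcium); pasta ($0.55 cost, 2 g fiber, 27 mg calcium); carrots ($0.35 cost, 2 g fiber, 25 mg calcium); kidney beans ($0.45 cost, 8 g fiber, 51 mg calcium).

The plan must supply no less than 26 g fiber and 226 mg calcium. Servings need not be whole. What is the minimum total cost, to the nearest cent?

$1.88

The cheapest plan sits at a corner of the feasible region — with two constraints it uses at most two foods.
tofu only: max(26/3, 226/132) = 8.667 servings → $8.23.
pasta only: max(26/2, 226/27) = 13 servings → $7.15.
carrots only: max(26/2, 226/25) = 13 servings → $4.55.
kidney beans only: max(26/8, 226/51) = 4.431 servings → $1.99.
tofu + pasta: the both-tight solution has a negative serving — not a feasible corner.
tofu + carrots: the both-tight solution has a negative serving — not a feasible corner.
tofu + kidney beans with both tight: 0.5338 servings and 3.05 servings → $1.88.
pasta + carrots with both targets exact would need a negative amount; discard.
pasta + kidney beans with both tight: 4.228 servings and 2.193 servings → $3.31.
carrots + kidney beans with both tight: 4.918 servings and 2.02 servings → $2.63.
The minimum over all feasible corners is $1.88.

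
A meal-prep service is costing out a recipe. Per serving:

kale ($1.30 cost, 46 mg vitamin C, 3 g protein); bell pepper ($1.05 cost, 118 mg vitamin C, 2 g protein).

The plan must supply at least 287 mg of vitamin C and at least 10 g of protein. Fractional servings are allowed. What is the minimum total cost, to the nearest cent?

$4.61

Minimising a linear cost over {vitamin C ≥ 287, protein ≥ 10, servings ≥ 0} — the optimum is at a vertex, using one or two foods.
kale only: max(287/46, 10/3) = 6.239 servings → $8.11.
bell pepper only: max(287/118, 10/2) = 5 servings → $5.25.
kale + bell pepper with both tight: 2.313 servings and 1.531 servings → $4.61.
Cheapest feasible corner: $4.61.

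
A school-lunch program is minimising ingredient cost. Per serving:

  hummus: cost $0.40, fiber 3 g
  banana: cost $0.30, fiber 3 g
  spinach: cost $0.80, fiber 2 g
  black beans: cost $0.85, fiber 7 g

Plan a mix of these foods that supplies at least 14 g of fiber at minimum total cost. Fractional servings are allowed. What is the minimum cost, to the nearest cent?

$1.40

Cost per g of fiber: banana $0.1000, black beans $0.1214, hummus $0.1333, spinach $0.4000.
With no serving limits, use only banana: 14 g / 3 g = 4.667 servings × $0.30 = $1.40.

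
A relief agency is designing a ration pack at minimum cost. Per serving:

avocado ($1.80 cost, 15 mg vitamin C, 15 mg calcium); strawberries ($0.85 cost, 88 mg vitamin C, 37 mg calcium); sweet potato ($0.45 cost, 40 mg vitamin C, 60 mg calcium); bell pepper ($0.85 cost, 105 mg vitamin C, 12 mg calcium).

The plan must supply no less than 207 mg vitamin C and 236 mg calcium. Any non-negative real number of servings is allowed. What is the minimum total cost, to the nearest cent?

$2.16

The cheapest plan sits at a corner of the feasible region — with two constraints it uses at most two foods.
avocado only: max(207/15, 236/15) = 15.73 servings → $28.32.
strawberries only: max(207/88, 236/37) = 6.378 servings → $5.42.
sweet potato only: max(207/40, 236/60) = 5.175 servings → $2.33.
bell pepper only: max(207/105, 236/12) = 19.67 servings → $16.72.
avocado + strawberries with both targets exact would need a negative amount; discard.
avocado + sweet potato with both tight: 9.933 servings and 1.45 servings → $18.53.
avocado + bell pepper with both targets exact would need a negative amount; discard.
strawberries + sweet potato with both tight: 0.7842 servings and 3.45 servings → $2.22.
strawberries + bell pepper: intersection lies outside the first quadrant.
sweet potato + bell pepper with both tight: 3.831 servings and 0.512 servings → $2.16.
So the least-cost plan costs $2.16.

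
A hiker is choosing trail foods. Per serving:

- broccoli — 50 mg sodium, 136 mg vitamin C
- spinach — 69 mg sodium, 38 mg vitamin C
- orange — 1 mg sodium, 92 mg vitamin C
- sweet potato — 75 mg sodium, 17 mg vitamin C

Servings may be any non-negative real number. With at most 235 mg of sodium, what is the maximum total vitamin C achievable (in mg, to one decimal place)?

Vitamin C per mg sodium: orange 92, broccoli 2.72, spinach 0.5507, sweet potato 0.2267.
With no serving limits, spend the whole sodium allowance on orange: 235 mg / 1 mg × 92 mg = 21620.0 mg.

21620.0 mg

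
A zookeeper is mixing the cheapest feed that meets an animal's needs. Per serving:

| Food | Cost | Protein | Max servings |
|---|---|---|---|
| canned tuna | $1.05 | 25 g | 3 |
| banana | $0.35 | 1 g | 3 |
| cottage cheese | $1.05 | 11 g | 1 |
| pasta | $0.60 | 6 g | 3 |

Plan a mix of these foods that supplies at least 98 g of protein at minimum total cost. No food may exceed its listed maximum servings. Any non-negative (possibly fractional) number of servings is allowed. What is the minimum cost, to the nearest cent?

Cost per g of protein: canned tuna $0.0420, cottage cheese $0.0955, pasta $0.1000, banana $0.3500.
Take 3 servings of canned tuna: +75.0 g protein for $3.15 (total $3.15, still need 23.0 g).
Take 1 serving of cottage cheese: +11.0 g protein for $1.05 (total $4.20, still need 12.0 g).
Take 2 servings of pasta: +12.0 g protein for $1.20 (total $5.40, still need 0.0 g).
Greedy by cheapest-per-g is optimal for a single linear constraint, so the minimum cost is $5.40.

$5.40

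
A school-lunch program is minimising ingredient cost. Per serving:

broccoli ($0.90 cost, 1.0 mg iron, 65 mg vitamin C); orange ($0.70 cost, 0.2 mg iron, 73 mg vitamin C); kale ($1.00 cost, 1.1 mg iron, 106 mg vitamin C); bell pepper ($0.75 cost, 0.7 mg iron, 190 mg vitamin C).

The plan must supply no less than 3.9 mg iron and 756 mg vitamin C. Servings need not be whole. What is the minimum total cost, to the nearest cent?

$3.90

Compare the cost at each extreme point of the feasible region.
broccoli only: max(3.9/1.0, 756/65) = 11.63 servings → $10.47.
orange only: max(3.9/0.2, 756/73) = 19.5 servings → $13.65.
kale only: max(3.9/1.1, 756/106) = 7.132 servings → $7.13.
bell pepper only: max(3.9/0.7, 756/190) = 5.571 servings → $4.18.
broccoli + orange with both tight: 2.225 servings and 8.375 servings → $7.87.
broccoli + kale: intersection lies outside the first quadrant.
broccoli + bell pepper with both tight: 1.466 servings and 3.478 servings → $3.93.
orange + kale with both tight: 7.076 servings and 2.259 servings → $7.21.
orange + bell pepper: the both-tight solution has a negative serving — not a feasible corner.
kale + bell pepper with both tight: 1.571 servings and 3.102 servings → $3.90.
Cheapest feasible corner: $3.90.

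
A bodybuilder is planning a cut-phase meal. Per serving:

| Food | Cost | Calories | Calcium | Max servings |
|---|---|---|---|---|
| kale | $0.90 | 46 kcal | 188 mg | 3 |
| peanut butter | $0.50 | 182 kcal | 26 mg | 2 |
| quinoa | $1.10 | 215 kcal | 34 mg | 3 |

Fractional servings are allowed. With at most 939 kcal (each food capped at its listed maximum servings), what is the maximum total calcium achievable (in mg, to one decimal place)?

Calcium per kcal: kale 4.087, quinoa 0.1581, peanut butter 0.1429.
Take 3 servings of kale: uses 138 kcal, +564.0 mg calcium (running total 564.0 mg).
Take 3 servings of quinoa: uses 645 kcal, +102.0 mg calcium (running total 666.0 mg).
Take 0.8571 servings of peanut butter: uses 156 kcal, +22.3 mg calcium (running total 688.3 mg).
Greedy by best ratio exhausts the calories allowance optimally: 688.3 mg.

688.3 mg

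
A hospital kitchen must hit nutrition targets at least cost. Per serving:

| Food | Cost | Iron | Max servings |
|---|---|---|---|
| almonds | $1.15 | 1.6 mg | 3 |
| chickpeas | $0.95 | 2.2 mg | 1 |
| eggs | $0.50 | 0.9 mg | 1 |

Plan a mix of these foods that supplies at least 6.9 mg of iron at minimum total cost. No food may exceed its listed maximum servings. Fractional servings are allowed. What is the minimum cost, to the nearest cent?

Cost per mg of iron: chickpeas $0.4318, eggs $0.5556, almonds $0.7188.
Take 1 serving of chickpeas: +2.2 mg iron for $0.95 (total $0.95, still need 4.7 mg).
Take 1 serving of eggs: +0.9 mg iron for $0.50 (total $1.45, still need 3.8 mg).
Take 2.375 servings of almonds: +3.8 mg iron for $2.73 (total $4.18, still need 0.0 mg).
Filling from the cheapest source first is optimal under one linear minimum: $4.18.

$4.18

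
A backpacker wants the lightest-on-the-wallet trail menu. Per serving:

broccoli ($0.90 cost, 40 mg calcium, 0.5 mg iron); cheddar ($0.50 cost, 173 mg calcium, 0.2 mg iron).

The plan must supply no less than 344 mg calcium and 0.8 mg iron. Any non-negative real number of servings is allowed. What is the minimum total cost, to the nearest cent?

$1.69

Minimising a linear cost over {calcium ≥ 344, iron ≥ 0.8, servings ≥ 0} — the optimum is at a vertex, using one or two foods.
broccoli only: max(344/40, 0.8/0.5) = 8.6 servings → $7.74.
cheddar only: max(344/173, 0.8/0.2) = 4 servings → $2.00.
broccoli + cheddar with both tight: 0.8866 servings and 1.783 servings → $1.69.
The minimum over all feasible corners is $1.69.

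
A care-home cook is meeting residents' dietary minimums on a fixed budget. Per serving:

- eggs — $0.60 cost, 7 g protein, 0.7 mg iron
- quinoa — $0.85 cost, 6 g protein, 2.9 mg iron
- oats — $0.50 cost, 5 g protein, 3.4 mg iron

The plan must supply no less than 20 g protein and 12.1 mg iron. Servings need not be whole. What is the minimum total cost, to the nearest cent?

$1.96

For a min-cost LP with two ≥-constraints, a basic feasible solution has at most two positive variables.
eggs only: max(20/7, 12.1/0.7) = 17.29 servings → $10.37.
quinoa only: max(20/6, 12.1/2.9) = 4.172 servings → $3.55.
oats only: max(20/5, 12.1/3.4) = 4 servings → $2.00.
eggs + quinoa: intersection lies outside the first quadrant.
eggs + oats with both tight: 0.3695 servings and 3.483 servings → $1.96.
quinoa + oats with both tight: 1.271 servings and 2.475 servings → $2.32.
Cheapest feasible corner: $1.96.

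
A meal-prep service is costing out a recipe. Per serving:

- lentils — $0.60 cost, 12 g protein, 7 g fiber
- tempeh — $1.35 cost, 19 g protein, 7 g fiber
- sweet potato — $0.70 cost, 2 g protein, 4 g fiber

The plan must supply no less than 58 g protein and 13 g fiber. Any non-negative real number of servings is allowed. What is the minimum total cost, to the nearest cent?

lentils only: max(58/12, 13/7) = 4.833 servings → $2.90.
tempeh only: max(58/19, 13/7) = 3.053 servings → $4.12.
sweet potato only: max(58/2, 13/4) = 29 servings → $20.30.
lentils + tempeh with both targets exact would need a negative amount; discard.
lentils + sweet potato: the both-tight solution has a negative serving — not a feasible corner.
tempeh + sweet potato: intersection lies outside the first quadrant.
The minimum over all feasible corners is $2.90.

$2.90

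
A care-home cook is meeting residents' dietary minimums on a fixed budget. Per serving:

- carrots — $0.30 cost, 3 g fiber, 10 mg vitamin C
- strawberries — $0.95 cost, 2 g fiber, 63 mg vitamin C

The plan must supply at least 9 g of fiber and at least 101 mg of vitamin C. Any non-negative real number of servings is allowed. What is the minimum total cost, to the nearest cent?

Compare the cost at each extreme point of the feasible region.
carrots only: max(9/3, 101/10) = 10.1 servings → $3.03.
strawberries only: max(9/2, 101/63) = 4.5 servings → $4.28.
carrots + strawberries with both tight: 2.16 servings and 1.26 servings → $1.85.
The minimum over all feasible corners is $1.85.

$1.85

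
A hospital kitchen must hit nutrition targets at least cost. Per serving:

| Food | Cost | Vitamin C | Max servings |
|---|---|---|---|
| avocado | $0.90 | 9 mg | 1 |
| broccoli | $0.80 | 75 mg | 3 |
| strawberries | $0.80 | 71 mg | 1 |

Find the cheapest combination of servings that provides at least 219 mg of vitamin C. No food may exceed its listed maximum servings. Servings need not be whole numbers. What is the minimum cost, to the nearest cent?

Cost per mg of vitamin C: broccoli $0.0107, strawberries $0.0113, avocado $0.1000.
Take 2.92 servings of broccoli: +219.0 mg vitamin C for $2.34 (total $2.34, still need 0.0 mg).
Filling from the cheapest source first is optimal under one linear minimum: $2.34.

$2.34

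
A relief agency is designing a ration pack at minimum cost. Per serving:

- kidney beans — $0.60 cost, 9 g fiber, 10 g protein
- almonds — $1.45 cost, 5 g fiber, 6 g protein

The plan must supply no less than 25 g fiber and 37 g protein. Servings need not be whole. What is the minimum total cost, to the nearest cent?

Check every corner: each single food scaled to meet both minima, and each pair solved so both constraints bind.
kidney beans only: max(25/9, 37/10) = 3.7 servings → $2.22.
almonds only: max(25/5, 37/6) = 6.167 servings → $8.94.
kidney beans + almonds: intersection lies outside the first quadrant.
The minimum over all feasible corners is $2.22.

$2.22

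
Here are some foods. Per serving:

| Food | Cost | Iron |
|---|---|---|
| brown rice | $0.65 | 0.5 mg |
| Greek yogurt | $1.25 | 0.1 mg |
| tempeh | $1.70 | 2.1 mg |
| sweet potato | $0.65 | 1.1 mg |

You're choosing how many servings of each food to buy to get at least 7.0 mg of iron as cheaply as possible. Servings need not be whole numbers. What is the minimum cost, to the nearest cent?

Cost per mg of iron: sweet potato $0.5909, tempeh $0.8095, brown rice $1.3000, Greek yogurt $12.5000.
With no serving limits, use only sweet potato: 7.0 mg / 1.1 mg = 6.364 servings × $0.65 = $4.14.

$4.14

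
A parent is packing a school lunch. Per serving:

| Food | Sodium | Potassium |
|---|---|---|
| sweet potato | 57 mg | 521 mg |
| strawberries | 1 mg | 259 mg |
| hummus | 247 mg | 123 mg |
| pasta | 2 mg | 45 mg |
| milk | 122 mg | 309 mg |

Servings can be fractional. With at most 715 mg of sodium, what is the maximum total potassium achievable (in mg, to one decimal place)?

Potassium per mg sodium: strawberries 259, pasta 22.5, sweet potato 9.14, milk 2.533, hummus 0.498.
With no serving limits, spend the whole sodium allowance on strawberries: 715 mg / 1 mg × 259 mg = 185185.0 mg.

185185.0 mg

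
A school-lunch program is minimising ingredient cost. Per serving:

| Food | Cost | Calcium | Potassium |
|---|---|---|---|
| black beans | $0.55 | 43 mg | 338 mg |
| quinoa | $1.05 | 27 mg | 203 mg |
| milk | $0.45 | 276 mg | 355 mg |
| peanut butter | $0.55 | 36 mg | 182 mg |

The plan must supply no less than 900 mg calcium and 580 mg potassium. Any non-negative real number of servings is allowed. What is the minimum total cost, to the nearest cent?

An LP optimum is at a vertex; with two nutrient constraints at most two foods are used. Check each candidate.
black beans only: max(900/43, 580/338) = 20.93 servings → $11.51.
quinoa only: max(900/27, 580/203) = 33.33 servings → $35.00.
milk only: max(900/276, 580/355) = 3.261 servings → $1.47.
peanut butter only: max(900/36, 580/182) = 25 servings → $13.75.
black beans + quinoa: the both-tight solution has a negative serving — not a feasible corner.
black beans + milk with both targets exact would need a negative amount; discard.
black beans + peanut butter: the both-tight solution has a negative serving — not a feasible corner.
quinoa + milk: the both-tight solution has a negative serving — not a feasible corner.
quinoa + peanut butter with both targets exact would need a negative amount; discard.
milk + peanut butter: the both-tight solution has a negative serving — not a feasible corner.
So the least-cost plan costs $1.47.

$1.47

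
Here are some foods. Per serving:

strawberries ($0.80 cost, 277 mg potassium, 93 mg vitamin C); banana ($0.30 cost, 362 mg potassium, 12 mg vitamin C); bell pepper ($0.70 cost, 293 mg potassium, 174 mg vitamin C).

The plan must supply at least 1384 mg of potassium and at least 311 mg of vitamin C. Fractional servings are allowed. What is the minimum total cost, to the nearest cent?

Compare the cost at each extreme point of the feasible region.
strawberries only: max(1384/277, 311/93) = 4.996 servings → $4.00.
banana only: max(1384/362, 311/12) = 25.92 servings → $7.78.
bell pepper only: max(1384/293, 311/174) = 4.724 servings → $3.31.
strawberries + banana with both tight: 3.163 servings and 1.403 servings → $2.95.
strawberries + bell pepper: intersection lies outside the first quadrant.
banana + bell pepper with both tight: 2.517 servings and 1.614 servings → $1.88.
The minimum over all feasible corners is $1.88.

$1.88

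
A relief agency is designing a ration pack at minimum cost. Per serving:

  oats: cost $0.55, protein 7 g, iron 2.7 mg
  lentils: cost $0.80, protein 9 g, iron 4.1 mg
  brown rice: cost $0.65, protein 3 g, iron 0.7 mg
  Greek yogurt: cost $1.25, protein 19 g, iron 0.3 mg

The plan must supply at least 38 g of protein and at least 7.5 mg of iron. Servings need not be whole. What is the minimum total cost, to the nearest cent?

$2.74

An LP optimum is at a vertex; with two nutrient constraints at most two foods are used. Check each candidate.
oats only: max(38/7, 7.5/2.7) = 5.429 servings → $2.99.
lentils only: max(38/9, 7.5/4.1) = 4.222 servings → $3.38.
brown rice only: max(38/3, 7.5/0.7) = 12.67 servings → $8.23.
Greek yogurt only: max(38/19, 7.5/0.3) = 25 servings → $31.25.
oats + lentils: intersection lies outside the first quadrant.
oats + brown rice: intersection lies outside the first quadrant.
oats + Greek yogurt with both tight: 2.665 servings and 1.018 servings → $2.74.
lentils + brown rice with both targets exact would need a negative amount; discard.
lentils + Greek yogurt with both tight: 1.743 servings and 1.174 servings → $2.86.
brown rice + Greek yogurt with both tight: 10.57 servings and 0.3306 servings → $7.29.
So the least-cost plan costs $2.74.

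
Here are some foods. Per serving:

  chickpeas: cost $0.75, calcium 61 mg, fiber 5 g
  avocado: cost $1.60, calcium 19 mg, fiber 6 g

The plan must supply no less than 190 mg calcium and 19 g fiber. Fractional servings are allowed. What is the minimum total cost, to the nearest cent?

A basic optimal solution has at most two foods positive. Try each food alone and each pair with both targets met exactly.
chickpeas only: max(190/61, 19/5) = 3.8 servings → $2.85.
avocado only: max(190/19, 19/6) = 10 servings → $16.00.
chickpeas + avocado with both tight: 2.875 servings and 0.7712 servings → $3.39.
The minimum over all feasible corners is $2.85.

$2.85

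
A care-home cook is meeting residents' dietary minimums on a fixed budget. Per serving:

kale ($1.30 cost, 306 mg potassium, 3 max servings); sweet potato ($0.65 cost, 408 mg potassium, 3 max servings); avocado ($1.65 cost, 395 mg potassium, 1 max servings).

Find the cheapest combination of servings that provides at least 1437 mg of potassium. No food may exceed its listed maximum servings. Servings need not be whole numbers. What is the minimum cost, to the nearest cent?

$2.84

Cost per mg of potassium: sweet potato $0.0016, avocado $0.0042, kale $0.0042.
Take 3 servings of sweet potato: +1224.0 mg potassium for $1.95 (total $1.95, still need 213.0 mg).
Take 0.5392 servings of avocado: +213.0 mg potassium for $0.89 (total $2.84, still need 0.0 mg).
Filling from the cheapest source first is optimal under one linear minimum: $2.84.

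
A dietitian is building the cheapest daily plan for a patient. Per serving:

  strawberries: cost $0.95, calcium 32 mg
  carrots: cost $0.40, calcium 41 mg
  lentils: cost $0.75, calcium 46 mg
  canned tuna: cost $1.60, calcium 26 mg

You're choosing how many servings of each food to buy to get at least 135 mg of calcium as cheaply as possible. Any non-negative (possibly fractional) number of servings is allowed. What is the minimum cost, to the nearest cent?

$1.32

Cost per mg of calcium: carrots $0.0098, lentils $0.0163, strawberries $0.0297, canned tuna $0.0615.
With no serving limits, use only carrots: 135 mg / 41 mg = 3.293 servings × $0.40 = $1.32.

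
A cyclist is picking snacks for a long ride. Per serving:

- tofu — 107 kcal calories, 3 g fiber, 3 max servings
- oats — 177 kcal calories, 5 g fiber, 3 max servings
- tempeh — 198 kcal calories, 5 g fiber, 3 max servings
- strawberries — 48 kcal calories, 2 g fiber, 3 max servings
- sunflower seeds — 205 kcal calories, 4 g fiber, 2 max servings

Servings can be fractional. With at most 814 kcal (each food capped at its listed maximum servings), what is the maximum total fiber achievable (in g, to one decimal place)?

24.9 g

Fiber per kcal: strawberries 0.04167, oats 0.02825, tofu 0.02804, tempeh 0.02525, sunflower seeds 0.01951.
Take 3 servings of strawberries: uses 144 kcal, +6.0 g fiber (running total 6.0 g).
Take 3 servings of oats: uses 531 kcal, +15.0 g fiber (running total 21.0 g).
Take 1.299 servings of tofu: uses 139 kcal, +3.9 g fiber (running total 24.9 g).
Filling greedily by fiber-per-kcal is optimal for one linear limit, giving 24.9 g.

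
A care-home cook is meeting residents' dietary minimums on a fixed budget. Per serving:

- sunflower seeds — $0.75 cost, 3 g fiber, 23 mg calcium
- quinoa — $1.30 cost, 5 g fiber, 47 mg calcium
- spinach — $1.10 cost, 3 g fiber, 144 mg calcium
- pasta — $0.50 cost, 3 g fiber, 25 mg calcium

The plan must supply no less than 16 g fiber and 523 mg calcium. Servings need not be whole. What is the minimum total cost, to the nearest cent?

$4.63

Minimising a linear cost over {fiber ≥ 16, calcium ≥ 523, servings ≥ 0} — the optimum is at a vertex, using one or two foods.
sunflower seeds only: max(16/3, 523/23) = 22.74 servings → $17.05.
quinoa only: max(16/5, 523/47) = 11.13 servings → $14.47.
spinach only: max(16/3, 523/144) = 5.333 servings → $5.87.
pasta only: max(16/3, 523/25) = 20.92 servings → $10.46.
sunflower seeds + quinoa: intersection lies outside the first quadrant.
sunflower seeds + spinach with both tight: 2.025 servings and 3.309 servings → $5.16.
sunflower seeds + pasta: intersection lies outside the first quadrant.
quinoa + spinach with both tight: 1.269 servings and 3.218 servings → $5.19.
quinoa + pasta: intersection lies outside the first quadrant.
spinach + pasta with both tight: 3.275 servings and 2.059 servings → $4.63.
So the least-cost plan costs $4.63.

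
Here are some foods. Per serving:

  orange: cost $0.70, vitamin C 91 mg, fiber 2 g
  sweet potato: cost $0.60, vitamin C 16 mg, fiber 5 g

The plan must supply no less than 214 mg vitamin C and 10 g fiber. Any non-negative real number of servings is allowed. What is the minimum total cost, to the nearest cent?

$2.19

Check every corner: each single food scaled to meet both minima, and each pair solved so both constraints bind.
orange only: max(214/91, 10/2) = 5 servings → $3.50.
sweet potato only: max(214/16, 10/5) = 13.38 servings → $8.03.
orange + sweet potato with both tight: 2.151 servings and 1.139 servings → $2.19.
The minimum over all feasible corners is $2.19.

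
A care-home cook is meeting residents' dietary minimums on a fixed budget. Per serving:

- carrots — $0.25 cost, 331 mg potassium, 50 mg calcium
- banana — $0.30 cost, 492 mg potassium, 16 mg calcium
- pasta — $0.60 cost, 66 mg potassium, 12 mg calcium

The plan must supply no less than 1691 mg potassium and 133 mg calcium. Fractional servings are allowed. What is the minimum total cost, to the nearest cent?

A basic optimal solution has at most two foods positive. Try each food alone and each pair with both targets met exactly.
carrots only: max(1691/331, 133/50) = 5.109 servings → $1.28.
banana only: max(1691/492, 133/16) = 8.312 servings → $2.49.
pasta only: max(1691/66, 133/12) = 25.62 servings → $15.37.
carrots + banana with both tight: 1.988 servings and 2.099 servings → $1.13.
carrots + pasta: the both-tight solution has a negative serving — not a feasible corner.
banana + pasta with both tight: 2.375 servings and 7.917 servings → $5.46.
The minimum over all feasible corners is $1.13.

$1.13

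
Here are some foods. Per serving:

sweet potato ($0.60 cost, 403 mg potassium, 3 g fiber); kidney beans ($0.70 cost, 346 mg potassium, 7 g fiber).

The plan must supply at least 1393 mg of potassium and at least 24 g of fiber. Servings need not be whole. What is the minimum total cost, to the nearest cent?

$2.64

Two binding constraints pin down two serving amounts, so the optimal mix uses at most two foods. The candidates are each food alone (scaled to the tighter of potassium/fiber) and each pair with both constraints tight.
sweet potato only: max(1393/403, 24/3) = 8 servings → $4.80.
kidney beans only: max(1393/346, 24/7) = 4.026 servings → $2.82.
sweet potato + kidney beans with both tight: 0.8116 servings and 3.081 servings → $2.64.
Cheapest feasible corner: $2.64.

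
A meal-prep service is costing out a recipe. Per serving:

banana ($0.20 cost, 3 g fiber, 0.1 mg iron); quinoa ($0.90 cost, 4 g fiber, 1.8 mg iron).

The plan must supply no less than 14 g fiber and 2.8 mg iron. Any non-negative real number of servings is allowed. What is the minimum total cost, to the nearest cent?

$1.82

Compare the cost at each extreme point of the feasible region.
banana only: max(14/3, 2.8/0.1) = 28 servings → $5.60.
quinoa only: max(14/4, 2.8/1.8) = 3.5 servings → $3.15.
banana + quinoa with both tight: 2.8 servings and 1.4 servings → $1.82.
Cheapest feasible corner: $1.82.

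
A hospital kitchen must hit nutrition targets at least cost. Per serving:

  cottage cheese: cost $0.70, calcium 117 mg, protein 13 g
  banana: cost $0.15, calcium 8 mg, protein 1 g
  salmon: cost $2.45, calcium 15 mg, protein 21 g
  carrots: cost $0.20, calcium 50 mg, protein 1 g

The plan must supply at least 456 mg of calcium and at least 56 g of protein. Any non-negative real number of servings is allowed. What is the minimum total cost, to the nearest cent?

$3.02

An LP optimum is at a vertex; with two nutrient constraints at most two foods are used. Check each candidate.
cottage cheese only: max(456/117, 56/13) = 4.308 servings → $3.02.
banana only: max(456/8, 56/1) = 57 servings → $8.55.
salmon only: max(456/15, 56/21) = 30.4 servings → $74.48.
carrots only: max(456/50, 56/1) = 56 servings → $11.20.
cottage cheese + banana with both tight: 0.6154 servings and 48 servings → $7.63.
cottage cheese + salmon with both tight: 3.862 servings and 0.2759 servings → $3.38.
cottage cheese + carrots with both targets exact would need a negative amount; discard.
banana + salmon with both targets exact would need a negative amount; discard.
banana + carrots with both tight: 55.81 servings and 0.1905 servings → $8.41.
salmon + carrots with both tight: 2.265 servings and 8.441 servings → $7.24.
The minimum over all feasible corners is $3.02.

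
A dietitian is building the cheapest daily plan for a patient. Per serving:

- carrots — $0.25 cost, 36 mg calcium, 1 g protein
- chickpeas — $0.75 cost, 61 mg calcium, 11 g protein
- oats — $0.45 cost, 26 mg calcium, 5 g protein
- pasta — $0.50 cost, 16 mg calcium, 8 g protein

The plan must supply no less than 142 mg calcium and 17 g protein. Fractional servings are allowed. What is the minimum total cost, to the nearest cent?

Minimising a linear cost over {calcium ≥ 142, protein ≥ 17, servings ≥ 0} — the optimum is at a vertex, using one or two foods.
carrots only: max(142/36, 17/1) = 17 servings → $4.25.
chickpeas only: max(142/61, 17/11) = 2.328 servings → $1.75.
oats only: max(142/26, 17/5) = 5.462 servings → $2.46.
pasta only: max(142/16, 17/8) = 8.875 servings → $4.44.
carrots + chickpeas with both tight: 1.567 servings and 1.403 servings → $1.44.
carrots + oats with both tight: 1.74 servings and 3.052 servings → $1.81.
carrots + pasta with both tight: 3.176 servings and 1.728 servings → $1.66.
chickpeas + oats: intersection lies outside the first quadrant.
chickpeas + pasta with both targets exact would need a negative amount; discard.
oats + pasta: intersection lies outside the first quadrant.
Cheapest feasible corner: $1.44.

$1.44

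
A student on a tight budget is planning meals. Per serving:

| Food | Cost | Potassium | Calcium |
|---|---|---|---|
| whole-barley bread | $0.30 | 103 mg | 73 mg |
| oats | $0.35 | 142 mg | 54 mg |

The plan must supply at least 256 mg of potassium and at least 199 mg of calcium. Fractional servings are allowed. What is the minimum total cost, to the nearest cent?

$0.82

This is a tiny linear program; its minimum lies at a vertex of the feasible set. List the vertices and price them.
whole-barley bread only: max(256/103, 199/73) = 2.726 servings → $0.82.
oats only: max(256/142, 199/54) = 3.685 servings → $1.29.
whole-barley bread + oats: the both-tight solution has a negative serving — not a feasible corner.
So the least-cost plan costs $0.82.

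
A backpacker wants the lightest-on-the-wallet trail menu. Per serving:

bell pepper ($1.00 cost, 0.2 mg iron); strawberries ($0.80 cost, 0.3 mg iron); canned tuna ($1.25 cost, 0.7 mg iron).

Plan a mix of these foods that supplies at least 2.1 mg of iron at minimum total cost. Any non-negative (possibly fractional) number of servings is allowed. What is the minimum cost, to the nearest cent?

Cost per mg of iron: canned tuna $1.7857, strawberries $2.6667, bell pepper $5.0000.
With no serving limits, use only canned tuna: 2.1 mg / 0.7 mg = 3 servings × $1.25 = $3.75.

$3.75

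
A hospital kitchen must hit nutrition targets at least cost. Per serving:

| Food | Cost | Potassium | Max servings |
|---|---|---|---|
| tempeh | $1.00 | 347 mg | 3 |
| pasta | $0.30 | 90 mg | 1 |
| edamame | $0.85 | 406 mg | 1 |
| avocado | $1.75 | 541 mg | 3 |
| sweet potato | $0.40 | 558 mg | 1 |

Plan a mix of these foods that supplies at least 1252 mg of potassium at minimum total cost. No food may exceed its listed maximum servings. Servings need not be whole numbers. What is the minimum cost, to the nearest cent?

$2.08

Cost per mg of potassium: sweet potato $0.0007, edamame $0.0021, tempeh $0.0029, avocado $0.0032, pasta $0.0033.
Take 1 serving of sweet potato: +558.0 mg potassium for $0.40 (total $0.40, still need 694.0 mg).
Take 1 serving of edamame: +406.0 mg potassium for $0.85 (total $1.25, still need 288.0 mg).
Take 0.83 servings of tempeh: +288.0 mg potassium for $0.83 (total $2.08, still need 0.0 mg).
Greedy by cheapest-per-mg is optimal for a single linear constraint, so the minimum cost is $2.08.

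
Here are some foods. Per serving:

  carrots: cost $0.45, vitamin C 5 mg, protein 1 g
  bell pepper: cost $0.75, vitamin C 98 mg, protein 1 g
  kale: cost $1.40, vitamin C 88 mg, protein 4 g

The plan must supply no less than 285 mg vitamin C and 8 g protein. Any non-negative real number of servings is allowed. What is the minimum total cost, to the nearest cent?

$3.37

For a min-cost LP with two ≥-constraints, a basic feasible solution has at most two positive variables.
carrots only: max(285/5, 8/1) = 57 servings → $25.65.
bell pepper only: max(285/98, 8/1) = 8 servings → $6.00.
kale only: max(285/88, 8/4) = 3.239 servings → $4.53.
carrots + bell pepper with both tight: 5.366 servings and 2.634 servings → $4.39.
carrots + kale with both targets exact would need a negative amount; discard.
bell pepper + kale with both tight: 1.434 servings and 1.641 servings → $3.37.
Cheapest feasible corner: $3.37.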